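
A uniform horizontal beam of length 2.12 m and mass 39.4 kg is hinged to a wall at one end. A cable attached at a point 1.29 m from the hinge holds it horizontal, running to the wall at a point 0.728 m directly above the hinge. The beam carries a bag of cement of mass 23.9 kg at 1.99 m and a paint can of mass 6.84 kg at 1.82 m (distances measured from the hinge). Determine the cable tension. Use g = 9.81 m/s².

T ≈ 1570 N

Choose the hinge as the axis so the unknown hinge reaction has zero arm there.
Beam weight: 39.4 × 9.81 = 386.5 N down at 1.06 m → arm 1.06 m, τ = 386.5 × 1.06 = 409.7 N·m clockwise.
Bag of cement: 23.9 × 9.81 = 234.5 N down at 1.99 m → arm 1.99 m, τ = 234.5 × 1.99 = 466.7 N·m clockwise.
Paint can: 6.84 × 9.81 = 67.1 N down at 1.82 m → arm 1.82 m, τ = 67.1 × 1.82 = 122.1 N·m clockwise.
Total clockwise load moment = 998.5 N·m.
The cable tension T acts at 1.29 m; only its component perpendicular to the beam, T sinθ, produces torque. sinθ = h/√(h²+d²) = 0.728/√(0.728²+1.29²) = 0.4915.
For rotational equilibrium, T × 1.29 × 0.4915 = 998.5, so T = 998.5 / 0.634 = 1570 N.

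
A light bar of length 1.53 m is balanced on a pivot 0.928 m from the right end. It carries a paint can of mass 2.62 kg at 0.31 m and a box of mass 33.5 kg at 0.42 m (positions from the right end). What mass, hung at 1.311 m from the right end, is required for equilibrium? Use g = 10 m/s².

About the pivot (at 0.928 m from the right end):
Paint can: 2.62 × 10 = 26.2 N down at 0.31 m → arm 0.618 m, τ = 26.2 × 0.618 = 16.19 N·m clockwise.
Box: 33.5 × 10 = 335 N down at 0.42 m → arm 0.508 m, τ = 335 × 0.508 = 170.2 N·m clockwise.
Net moment of known loads = 186.4 N·m clockwise.
An unknown mass m at 1.311 m has arm 0.383 m; its moment is m·g·0.383 counterclockwise.
For rotational equilibrium, m × 10 × 0.383 = 186.4, so m = 186.4 / (10 × 0.383) = 48.7 kg.

m ≈ 48.7 kg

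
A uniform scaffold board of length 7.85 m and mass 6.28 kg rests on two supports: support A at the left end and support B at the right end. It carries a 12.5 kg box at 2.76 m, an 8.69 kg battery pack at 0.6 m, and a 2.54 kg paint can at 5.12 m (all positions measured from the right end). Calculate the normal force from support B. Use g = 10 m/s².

Sum moments about support A (its reaction then has zero moment arm).
Beam weight: 6.28 × 10 = 62.8 N down at 3.925 m → arm 3.925 m, τ = 62.8 × 3.925 = 246.5 N·m clockwise.
Box: 12.5 × 10 = 125 N down at 2.76 m → arm 5.09 m, τ = 125 × 5.09 = 636.2 N·m clockwise.
Battery pack: 8.69 × 10 = 86.9 N down at 0.6 m → arm 7.25 m, τ = 86.9 × 7.25 = 630 N·m clockwise.
Paint can: 2.54 × 10 = 25.4 N down at 5.12 m → arm 2.73 m, τ = 25.4 × 2.73 = 69.34 N·m clockwise.
Net load moment about support A = 1582 N·m clockwise.
Reaction R at support B is upward at 0 m, arm 7.85 m → moment R × 7.85 counterclockwise.
Στ = 0 ⇒ R × 7.85 = 1582 ⇒ R = 202 N.

R_B ≈ 202 N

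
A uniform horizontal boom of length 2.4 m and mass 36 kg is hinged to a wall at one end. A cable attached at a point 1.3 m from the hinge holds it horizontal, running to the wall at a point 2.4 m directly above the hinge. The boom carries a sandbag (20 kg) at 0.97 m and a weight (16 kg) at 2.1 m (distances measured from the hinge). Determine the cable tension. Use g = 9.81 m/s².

T ≈ 826 N

Taking torques about the hinge:
Beam weight: 36 × 9.81 = 353.2 N down at 1.2 m → arm 1.2 m, τ = 353.2 × 1.2 = 423.8 N·m clockwise.
Sandbag: 20 × 9.81 = 196.2 N down at 0.97 m → arm 0.97 m, τ = 196.2 × 0.97 = 190.3 N·m clockwise.
Weight: 16 × 9.81 = 157 N down at 2.1 m → arm 2.1 m, τ = 157 × 2.1 = 329.7 N·m clockwise.
Total clockwise load moment = 943.8 N·m.
The cable tension T acts at 1.3 m; only its component perpendicular to the boom, T sinθ, produces torque. sinθ = h/√(h²+d²) = 2.4/√(2.4²+1.3²) = 0.8793.
Balancing moments: T × 1.3 × 0.8793 = 943.8, giving T = 943.8 / 1.143 = 826 N.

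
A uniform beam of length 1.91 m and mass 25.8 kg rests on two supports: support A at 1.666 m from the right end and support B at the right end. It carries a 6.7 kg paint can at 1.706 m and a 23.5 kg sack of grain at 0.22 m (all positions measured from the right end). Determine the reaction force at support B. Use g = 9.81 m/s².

R_B ≈ 307 N

Sum moments about support A (its reaction then has zero moment arm).
Beam weight: 25.8 × 9.81 = 253.1 N down at 0.955 m → arm 0.711 m, τ = 253.1 × 0.711 = 180 N·m clockwise.
Paint can: 6.7 × 9.81 = 65.73 N down at 1.706 m → arm 0.04 m, τ = 65.73 × 0.04 = 2.629 N·m counterclockwise.
Sack of grain: 23.5 × 9.81 = 230.5 N down at 0.22 m → arm 1.446 m, τ = 230.5 × 1.446 = 333.3 N·m clockwise.
Net load moment about support A = 510.7 N·m clockwise.
Reaction R at support B is upward at 0 m, arm 1.666 m → moment R × 1.666 counterclockwise.
Balancing moments: R × 1.666 = 510.7, giving R = 307 N.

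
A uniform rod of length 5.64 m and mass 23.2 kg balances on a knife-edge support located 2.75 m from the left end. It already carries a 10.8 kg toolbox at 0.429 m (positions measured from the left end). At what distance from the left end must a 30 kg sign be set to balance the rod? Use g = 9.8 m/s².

Taking torques about the knife-edge support (at 2.75 m from the left end):
Beam weight: 23.2 × 9.8 = 227.4 N down at 2.82 m → arm 0.07 m, τ = 227.4 × 0.07 = 15.92 N·m clockwise.
Toolbox: 10.8 × 9.8 = 105.8 N down at 0.429 m → arm 2.321 m, τ = 105.8 × 2.321 = 245.6 N·m counterclockwise.
Net moment of existing loads = 229.7 N·m counterclockwise.
The sign weighs 30 × 9.8 = 294 N and must supply an equal clockwise moment, so its lever arm about the knife-edge support is 229.7 / 294 = 0.781 m.
That puts it at 2.75 + 0.781 = 3.53 m from the left end.

x ≈ 3.53 m from the left end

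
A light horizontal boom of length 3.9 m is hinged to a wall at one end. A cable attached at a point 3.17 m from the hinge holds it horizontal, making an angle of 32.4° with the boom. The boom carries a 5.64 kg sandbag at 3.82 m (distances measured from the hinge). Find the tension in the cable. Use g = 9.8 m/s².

Take moments about the hinge.
Sandbag: 5.64 × 9.8 = 55.27 N down at 3.82 m → arm 3.82 m, τ = 55.27 × 3.82 = 211.1 N·m clockwise.
Total clockwise load moment = 211.1 N·m.
The cable tension T acts at 3.17 m; only its component perpendicular to the boom, T sinθ, produces torque. sin 32.4° = 0.5358.
For rotational equilibrium, T × 3.17 × 0.5358 = 211.1, so T = 211.1 / 1.698 = 124 N.

T ≈ 124 N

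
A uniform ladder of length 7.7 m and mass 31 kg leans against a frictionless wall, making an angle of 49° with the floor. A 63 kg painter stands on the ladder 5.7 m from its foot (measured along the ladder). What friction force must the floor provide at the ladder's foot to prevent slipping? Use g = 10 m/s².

Take moments about the foot of the ladder.
Ladder weight 31×10 = 310 N acts at 3.85 m along the ladder; its horizontal arm is 3.85·cos49° = 2.526 m → τ = 783.1 N·m clockwise.
Painter: 63×10 = 630 N at 5.7 m → arm 3.74 m → τ = 2356 N·m clockwise.
Wall normal N acts horizontally at the top; its moment arm is the height L sinθ = 7.7·sin49° = 5.811 m, counterclockwise.
Setting net torque to zero: N × 5.811 = 3139 → N = 540 N.
ΣFx = 0: friction at the foot balances the wall's push, so f = N_wall = 540 N.

f ≈ 540 N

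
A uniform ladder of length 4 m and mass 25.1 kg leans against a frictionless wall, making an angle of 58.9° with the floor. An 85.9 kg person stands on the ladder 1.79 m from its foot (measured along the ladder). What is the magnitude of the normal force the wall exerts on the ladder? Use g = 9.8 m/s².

Sum moments about the foot of the ladder (the floor normal and friction both act there and drop out).
Ladder weight 25.1×9.8 = 246 N acts at 2 m along the ladder; its horizontal arm is 2·cos58.9° = 1.033 m → τ = 254.1 N·m clockwise.
Person: 85.9×9.8 = 841.8 N at 1.79 m → arm 0.9246 m → τ = 778.3 N·m clockwise.
Wall normal N acts horizontally at the top; its moment arm is the height L sinθ = 4·sin58.9° = 3.425 m, counterclockwise.
For rotational equilibrium, N × 3.425 = 1032, so N = 301 N.

N_wall ≈ 301 N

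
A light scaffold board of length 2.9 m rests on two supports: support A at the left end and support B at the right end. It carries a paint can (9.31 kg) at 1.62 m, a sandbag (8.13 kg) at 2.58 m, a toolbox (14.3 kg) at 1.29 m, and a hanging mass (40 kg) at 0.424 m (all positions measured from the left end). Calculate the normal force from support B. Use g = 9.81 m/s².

Taking torques about support A:
Paint can: 9.31 × 9.81 = 91.33 N down at 1.62 m → arm 1.62 m, τ = 91.33 × 1.62 = 148 N·m clockwise.
Sandbag: 8.13 × 9.81 = 79.76 N down at 2.58 m → arm 2.58 m, τ = 79.76 × 2.58 = 205.8 N·m clockwise.
Toolbox: 14.3 × 9.81 = 140.3 N down at 1.29 m → arm 1.29 m, τ = 140.3 × 1.29 = 181 N·m clockwise.
Hanging mass: 40 × 9.81 = 392.4 N down at 0.424 m → arm 0.424 m, τ = 392.4 × 0.424 = 166.4 N·m clockwise.
Net load moment about support A = 701.2 N·m clockwise.
Reaction R at support B is upward at 2.9 m, arm 2.9 m → moment R × 2.9 counterclockwise.
Setting net torque to zero: R × 2.9 = 701.2 → R = 242 N.

R_B ≈ 242 N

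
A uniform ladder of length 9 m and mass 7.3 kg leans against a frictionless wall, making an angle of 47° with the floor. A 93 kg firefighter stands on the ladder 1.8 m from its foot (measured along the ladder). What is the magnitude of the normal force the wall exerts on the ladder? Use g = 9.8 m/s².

N_wall ≈ 203 N

Choose the foot of the ladder as the axis so the floor normal and friction both act there and drop out.
Ladder weight 7.3×9.8 = 71.54 N acts at 4.5 m along the ladder; its horizontal arm is 4.5·cos47° = 3.069 m → τ = 219.6 N·m clockwise.
Firefighter: 93×9.8 = 911.4 N at 1.8 m → arm 1.228 m → τ = 1119 N·m clockwise.
Wall normal N acts horizontally at the top; its moment arm is the height L sinθ = 9·sin47° = 6.582 m, counterclockwise.
Στ = 0 ⇒ N × 6.582 = 1339 ⇒ N = 203 N.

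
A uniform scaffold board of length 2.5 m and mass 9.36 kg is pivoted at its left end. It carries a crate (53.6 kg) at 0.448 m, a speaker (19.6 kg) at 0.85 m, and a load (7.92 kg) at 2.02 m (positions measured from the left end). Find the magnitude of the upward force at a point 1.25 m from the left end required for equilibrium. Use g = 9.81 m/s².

F ≈ 537 N

Take moments about the left end.
Beam weight: 9.36 × 9.81 = 91.82 N down at 1.25 m → arm 1.25 m, τ = 91.82 × 1.25 = 114.8 N·m clockwise.
Crate: 53.6 × 9.81 = 525.8 N down at 0.448 m → arm 0.448 m, τ = 525.8 × 0.448 = 235.6 N·m clockwise.
Speaker: 19.6 × 9.81 = 192.3 N down at 0.85 m → arm 0.85 m, τ = 192.3 × 0.85 = 163.5 N·m clockwise.
Load: 7.92 × 9.81 = 77.7 N down at 2.02 m → arm 2.02 m, τ = 77.7 × 2.02 = 157 N·m clockwise.
Net moment of the loads = 670.9 N·m clockwise.
The upward force F acts at a point 1.25 m from the left end, arm 1.25 m, giving F × 1.25 counterclockwise.
Στ = 0 ⇒ F × 1.25 = 670.9 ⇒ F = 670.9 / 1.25 = 537 N.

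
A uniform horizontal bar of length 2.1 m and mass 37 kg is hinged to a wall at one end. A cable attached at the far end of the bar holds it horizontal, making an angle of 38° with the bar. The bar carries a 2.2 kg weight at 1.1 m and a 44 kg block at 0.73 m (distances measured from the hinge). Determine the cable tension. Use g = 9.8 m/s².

T ≈ 556 N

Take moments about the hinge.
Beam weight: 37 × 9.8 = 362.6 N down at 1.05 m → arm 1.05 m, τ = 362.6 × 1.05 = 380.7 N·m clockwise.
Weight: 2.2 × 9.8 = 21.56 N down at 1.1 m → arm 1.1 m, τ = 21.56 × 1.1 = 23.72 N·m clockwise.
Block: 44 × 9.8 = 431.2 N down at 0.73 m → arm 0.73 m, τ = 431.2 × 0.73 = 314.8 N·m clockwise.
Total clockwise load moment = 719.2 N·m.
The cable tension T acts at 2.1 m; only its component perpendicular to the bar, T sinθ, produces torque. sin 38° = 0.6157.
Setting net torque to zero: T × 2.1 × 0.6157 = 719.2 → T = 719.2 / 1.293 = 556 N.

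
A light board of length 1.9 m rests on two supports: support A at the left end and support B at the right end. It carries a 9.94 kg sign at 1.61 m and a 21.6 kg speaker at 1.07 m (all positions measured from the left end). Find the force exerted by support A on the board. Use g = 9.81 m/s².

Taking torques about support B:
Sign: 9.94 × 9.81 = 97.51 N down at 1.61 m → arm 0.29 m, τ = 97.51 × 0.29 = 28.28 N·m counterclockwise.
Speaker: 21.6 × 9.81 = 211.9 N down at 1.07 m → arm 0.83 m, τ = 211.9 × 0.83 = 175.9 N·m counterclockwise.
Net load moment about support B = 204.2 N·m counterclockwise.
Reaction R at support A is upward at 0 m, arm 1.9 m → moment R × 1.9 clockwise.
For rotational equilibrium, R × 1.9 = 204.2, so R = 107 N.

R_A ≈ 107 N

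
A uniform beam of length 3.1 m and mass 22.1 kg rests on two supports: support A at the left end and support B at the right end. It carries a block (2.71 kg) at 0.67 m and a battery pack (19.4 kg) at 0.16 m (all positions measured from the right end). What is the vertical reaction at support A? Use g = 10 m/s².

R_A ≈ 126 N

Take moments about support B.
Beam weight: 22.1 × 10 = 221 N down at 1.55 m → arm 1.55 m, τ = 221 × 1.55 = 342.6 N·m counterclockwise.
Block: 2.71 × 10 = 27.1 N down at 0.67 m → arm 0.67 m, τ = 27.1 × 0.67 = 18.16 N·m counterclockwise.
Battery pack: 19.4 × 10 = 194 N down at 0.16 m → arm 0.16 m, τ = 194 × 0.16 = 31.04 N·m counterclockwise.
Net load moment about support B = 391.8 N·m counterclockwise.
Reaction R at support A is upward at 3.1 m, arm 3.1 m → moment R × 3.1 clockwise.
Στ = 0 ⇒ R × 3.1 = 391.8 ⇒ R = 126 N.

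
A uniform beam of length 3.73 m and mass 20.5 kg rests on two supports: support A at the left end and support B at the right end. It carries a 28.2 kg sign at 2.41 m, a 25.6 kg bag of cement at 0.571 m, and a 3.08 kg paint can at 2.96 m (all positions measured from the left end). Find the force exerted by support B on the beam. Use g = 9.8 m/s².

Sum moments about support A (its reaction then has zero moment arm).
Beam weight: 20.5 × 9.8 = 200.9 N down at 1.865 m → arm 1.865 m, τ = 200.9 × 1.865 = 374.7 N·m clockwise.
Sign: 28.2 × 9.8 = 276.4 N down at 2.41 m → arm 2.41 m, τ = 276.4 × 2.41 = 666.1 N·m clockwise.
Bag of cement: 25.6 × 9.8 = 250.9 N down at 0.571 m → arm 0.571 m, τ = 250.9 × 0.571 = 143.3 N·m clockwise.
Paint can: 3.08 × 9.8 = 30.18 N down at 2.96 m → arm 2.96 m, τ = 30.18 × 2.96 = 89.33 N·m clockwise.
Net load moment about support A = 1273 N·m clockwise.
Reaction R at support B is upward at 3.73 m, arm 3.73 m → moment R × 3.73 counterclockwise.
For rotational equilibrium, R × 3.73 = 1273, so R = 341 N.

R_B ≈ 341 N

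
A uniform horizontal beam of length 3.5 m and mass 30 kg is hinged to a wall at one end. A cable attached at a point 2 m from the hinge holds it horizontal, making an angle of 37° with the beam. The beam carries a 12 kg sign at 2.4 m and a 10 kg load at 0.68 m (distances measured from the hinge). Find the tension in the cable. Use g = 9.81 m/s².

Sum moments about the hinge (the unknown hinge reaction has zero arm there).
Beam weight: 30 × 9.81 = 294.3 N down at 1.75 m → arm 1.75 m, τ = 294.3 × 1.75 = 515 N·m clockwise.
Sign: 12 × 9.81 = 117.7 N down at 2.4 m → arm 2.4 m, τ = 117.7 × 2.4 = 282.5 N·m clockwise.
Load: 10 × 9.81 = 98.1 N down at 0.68 m → arm 0.68 m, τ = 98.1 × 0.68 = 66.71 N·m clockwise.
Total clockwise load moment = 864.2 N·m.
The cable tension T acts at 2 m; only its component perpendicular to the beam, T sinθ, produces torque. sin 37° = 0.6018.
Στ = 0 ⇒ T × 2 × 0.6018 = 864.2 ⇒ T = 864.2 / 1.204 = 718 N.

T ≈ 718 N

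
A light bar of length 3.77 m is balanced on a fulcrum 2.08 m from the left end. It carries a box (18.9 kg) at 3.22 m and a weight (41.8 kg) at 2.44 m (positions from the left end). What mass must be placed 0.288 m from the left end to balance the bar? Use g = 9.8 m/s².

Taking torques about the fulcrum (at 2.08 m from the left end):
Box: 18.9 × 9.8 = 185.2 N down at 3.22 m → arm 1.14 m, τ = 185.2 × 1.14 = 211.1 N·m clockwise.
Weight: 41.8 × 9.8 = 409.6 N down at 2.44 m → arm 0.36 m, τ = 409.6 × 0.36 = 147.5 N·m clockwise.
Net moment of known loads = 358.6 N·m clockwise.
An unknown mass m at 0.288 m has arm 1.792 m; its moment is m·g·1.792 counterclockwise.
For rotational equilibrium, m × 9.8 × 1.792 = 358.6, so m = 358.6 / (9.8 × 1.792) = 20.4 kg.

m ≈ 20.4 kg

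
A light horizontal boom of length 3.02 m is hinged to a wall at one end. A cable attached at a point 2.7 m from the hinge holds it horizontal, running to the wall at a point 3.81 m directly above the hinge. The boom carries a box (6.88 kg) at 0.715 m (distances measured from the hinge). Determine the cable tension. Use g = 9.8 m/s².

Choose the hinge as the axis so the unknown hinge reaction has zero arm there.
Box: 6.88 × 9.8 = 67.42 N down at 0.715 m → arm 0.715 m, τ = 67.42 × 0.715 = 48.21 N·m clockwise.
Total clockwise load moment = 48.21 N·m.
The cable tension T acts at 2.7 m; only its component perpendicular to the boom, T sinθ, produces torque. sinθ = h/√(h²+d²) = 3.81/√(3.81²+2.7²) = 0.8159.
For rotational equilibrium, T × 2.7 × 0.8159 = 48.21, so T = 48.21 / 2.203 = 21.9 N.

T ≈ 21.9 N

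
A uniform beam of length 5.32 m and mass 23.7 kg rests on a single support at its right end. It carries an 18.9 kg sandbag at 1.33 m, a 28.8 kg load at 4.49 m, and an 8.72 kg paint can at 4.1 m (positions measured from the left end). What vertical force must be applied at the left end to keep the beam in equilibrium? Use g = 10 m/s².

About the right end:
Beam weight: 23.7 × 10 = 237 N down at 2.66 m → arm 2.66 m, τ = 237 × 2.66 = 630.4 N·m counterclockwise.
Sandbag: 18.9 × 10 = 189 N down at 1.33 m → arm 3.99 m, τ = 189 × 3.99 = 754.1 N·m counterclockwise.
Load: 28.8 × 10 = 288 N down at 4.49 m → arm 0.83 m, τ = 288 × 0.83 = 239 N·m counterclockwise.
Paint can: 8.72 × 10 = 87.2 N down at 4.1 m → arm 1.22 m, τ = 87.2 × 1.22 = 106.4 N·m counterclockwise.
Net moment of the loads = 1730 N·m counterclockwise.
The upward force F acts at the left end, arm 5.32 m, giving F × 5.32 clockwise.
Balancing moments: F × 5.32 = 1730, giving F = 1730 / 5.32 = 325 N.

F ≈ 325 N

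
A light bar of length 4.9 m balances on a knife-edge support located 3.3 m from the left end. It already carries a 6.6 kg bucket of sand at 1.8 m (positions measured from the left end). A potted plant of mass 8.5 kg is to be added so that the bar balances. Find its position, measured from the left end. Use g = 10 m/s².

Sum moments about the knife-edge support (at 3.3 m from the left end) (the support reaction has zero arm there).
Bucket of sand: 6.6 × 10 = 66 N down at 1.8 m → arm 1.5 m, τ = 66 × 1.5 = 99 N·m counterclockwise.
Net moment of existing loads = 99 N·m counterclockwise.
The potted plant weighs 8.5 × 10 = 85 N and must supply an equal clockwise moment, so its lever arm about the knife-edge support is 99 / 85 = 1.16 m.
That puts it at 3.3 + 1.16 = 4.46 m from the left end.

x ≈ 4.46 m from the left end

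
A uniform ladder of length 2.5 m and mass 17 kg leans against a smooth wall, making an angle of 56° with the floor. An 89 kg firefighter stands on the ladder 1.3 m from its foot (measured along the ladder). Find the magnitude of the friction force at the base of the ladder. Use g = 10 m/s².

f ≈ 369 N

Taking torques about the foot of the ladder:
Ladder weight 17×10 = 170 N acts at 1.25 m along the ladder; its horizontal arm is 1.25·cos56° = 0.699 m → τ = 118.8 N·m clockwise.
Firefighter: 89×10 = 890 N at 1.3 m → arm 0.727 m → τ = 647 N·m clockwise.
Wall normal N acts horizontally at the top; its moment arm is the height L sinθ = 2.5·sin56° = 2.073 m, counterclockwise.
For rotational equilibrium, N × 2.073 = 765.8, so N = 369 N.
ΣFx = 0: friction at the foot balances the wall's push, so f = N_wall = 369 N.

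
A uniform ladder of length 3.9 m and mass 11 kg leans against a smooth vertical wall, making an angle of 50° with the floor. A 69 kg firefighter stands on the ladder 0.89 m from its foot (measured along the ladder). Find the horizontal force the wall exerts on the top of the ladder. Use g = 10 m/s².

N_wall ≈ 178 N

About the foot of the ladder:
Ladder weight 11×10 = 110 N acts at 1.95 m along the ladder; its horizontal arm is 1.95·cos50° = 1.253 m → τ = 137.8 N·m clockwise.
Firefighter: 69×10 = 690 N at 0.89 m → arm 0.5721 m → τ = 394.7 N·m clockwise.
Wall normal N acts horizontally at the top; its moment arm is the height L sinθ = 3.9·sin50° = 2.988 m, counterclockwise.
Στ = 0 ⇒ N × 2.988 = 532.5 ⇒ N = 178 N.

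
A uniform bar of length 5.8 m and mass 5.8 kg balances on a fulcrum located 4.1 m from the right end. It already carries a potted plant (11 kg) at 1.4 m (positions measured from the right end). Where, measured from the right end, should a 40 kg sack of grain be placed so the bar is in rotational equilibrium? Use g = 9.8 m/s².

x ≈ 5.02 m from the right end

About the fulcrum (at 4.1 m from the right end):
Beam weight: 5.8 × 9.8 = 56.84 N down at 2.9 m → arm 1.2 m, τ = 56.84 × 1.2 = 68.21 N·m clockwise.
Potted plant: 11 × 9.8 = 107.8 N down at 1.4 m → arm 2.7 m, τ = 107.8 × 2.7 = 291.1 N·m clockwise.
Net moment of existing loads = 359.3 N·m clockwise.
The sack of grain weighs 40 × 9.8 = 392 N and must supply an equal counterclockwise moment, so its lever arm about the fulcrum is 359.3 / 392 = 0.917 m.
That puts it at 4.1 + 0.917 = 5.02 m from the right end.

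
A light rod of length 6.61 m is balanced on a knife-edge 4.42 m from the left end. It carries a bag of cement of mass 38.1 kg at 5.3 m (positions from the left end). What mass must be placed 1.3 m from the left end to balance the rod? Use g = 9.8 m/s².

m ≈ 10.7 kg

About the knife-edge (at 4.42 m from the left end):
Bag of cement: 38.1 × 9.8 = 373.4 N down at 5.3 m → arm 0.88 m, τ = 373.4 × 0.88 = 328.6 N·m clockwise.
Net moment of known loads = 328.6 N·m clockwise.
An unknown mass m at 1.3 m has arm 3.12 m; its moment is m·g·3.12 counterclockwise.
Στ = 0 ⇒ m × 9.8 × 3.12 = 328.6 ⇒ m = 328.6 / (9.8 × 3.12) = 10.7 kg.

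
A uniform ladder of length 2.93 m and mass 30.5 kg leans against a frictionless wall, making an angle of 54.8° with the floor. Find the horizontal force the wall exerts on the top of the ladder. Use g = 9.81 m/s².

N_wall ≈ 106 N

Take moments about the foot of the ladder.
Ladder weight 30.5×9.81 = 299.2 N acts at 1.465 m along the ladder; its horizontal arm is 1.465·cos54.8° = 0.8445 m → τ = 252.7 N·m clockwise.
Wall normal N acts horizontally at the top; its moment arm is the height L sinθ = 2.93·sin54.8° = 2.394 m, counterclockwise.
For rotational equilibrium, N × 2.394 = 252.7, so N = 106 N.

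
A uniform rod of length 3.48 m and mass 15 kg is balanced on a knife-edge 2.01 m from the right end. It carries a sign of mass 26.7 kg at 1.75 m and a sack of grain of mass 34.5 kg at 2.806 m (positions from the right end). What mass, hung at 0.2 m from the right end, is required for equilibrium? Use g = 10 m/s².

About the knife-edge (at 2.01 m from the right end):
Beam weight: 15 × 10 = 150 N down at 1.74 m → arm 0.27 m, τ = 150 × 0.27 = 40.5 N·m clockwise.
Sign: 26.7 × 10 = 267 N down at 1.75 m → arm 0.26 m, τ = 267 × 0.26 = 69.42 N·m clockwise.
Sack of grain: 34.5 × 10 = 345 N down at 2.806 m → arm 0.796 m, τ = 345 × 0.796 = 274.6 N·m counterclockwise.
Net moment of known loads = 164.7 N·m counterclockwise.
An unknown mass m at 0.2 m has arm 1.81 m; its moment is m·g·1.81 clockwise.
For rotational equilibrium, m × 10 × 1.81 = 164.7, so m = 164.7 / (10 × 1.81) = 9.1 kg.

m ≈ 9.1 kg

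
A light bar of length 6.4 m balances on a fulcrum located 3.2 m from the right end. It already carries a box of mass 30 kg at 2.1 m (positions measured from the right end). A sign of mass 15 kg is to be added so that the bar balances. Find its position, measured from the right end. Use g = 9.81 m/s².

About the fulcrum (at 3.2 m from the right end):
Box: 30 × 9.81 = 294.3 N down at 2.1 m → arm 1.1 m, τ = 294.3 × 1.1 = 323.7 N·m clockwise.
Net moment of existing loads = 323.7 N·m clockwise.
The sign weighs 15 × 9.81 = 147.2 N and must supply an equal counterclockwise moment, so its lever arm about the fulcrum is 323.7 / 147.2 = 2.2 m.
That puts it at 3.2 + 2.2 = 5.4 m from the right end.

x ≈ 5.4 m from the right end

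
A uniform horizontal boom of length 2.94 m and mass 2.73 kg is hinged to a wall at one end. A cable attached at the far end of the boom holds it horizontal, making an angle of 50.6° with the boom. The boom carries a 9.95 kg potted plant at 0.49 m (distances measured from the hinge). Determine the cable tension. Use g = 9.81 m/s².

Take moments about the hinge.
Beam weight: 2.73 × 9.81 = 26.78 N down at 1.47 m → arm 1.47 m, τ = 26.78 × 1.47 = 39.37 N·m clockwise.
Potted plant: 9.95 × 9.81 = 97.61 N down at 0.49 m → arm 0.49 m, τ = 97.61 × 0.49 = 47.83 N·m clockwise.
Total clockwise load moment = 87.2 N·m.
The cable tension T acts at 2.94 m; only its component perpendicular to the boom, T sinθ, produces torque. sin 50.6° = 0.7727.
Setting net torque to zero: T × 2.94 × 0.7727 = 87.2 → T = 87.2 / 2.272 = 38.4 N.

T ≈ 38.4 N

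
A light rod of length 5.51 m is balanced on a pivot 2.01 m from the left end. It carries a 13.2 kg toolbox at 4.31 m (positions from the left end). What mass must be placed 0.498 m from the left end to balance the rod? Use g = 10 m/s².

Taking torques about the pivot (at 2.01 m from the left end):
Toolbox: 13.2 × 10 = 132 N down at 4.31 m → arm 2.3 m, τ = 132 × 2.3 = 303.6 N·m clockwise.
Net moment of known loads = 303.6 N·m clockwise.
An unknown mass m at 0.498 m has arm 1.512 m; its moment is m·g·1.512 counterclockwise.
Στ = 0 ⇒ m × 10 × 1.512 = 303.6 ⇒ m = 303.6 / (10 × 1.512) = 20.1 kg.

m ≈ 20.1 kg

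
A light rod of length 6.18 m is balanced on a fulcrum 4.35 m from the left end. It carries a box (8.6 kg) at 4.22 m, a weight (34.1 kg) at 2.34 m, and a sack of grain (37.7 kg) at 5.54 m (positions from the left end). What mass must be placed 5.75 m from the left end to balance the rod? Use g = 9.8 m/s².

m ≈ 17.7 kg

Choose the fulcrum (at 4.35 m from the left end) as the axis so the support reaction has zero arm there.
Box: 8.6 × 9.8 = 84.28 N down at 4.22 m → arm 0.13 m, τ = 84.28 × 0.13 = 10.96 N·m counterclockwise.
Weight: 34.1 × 9.8 = 334.2 N down at 2.34 m → arm 2.01 m, τ = 334.2 × 2.01 = 671.7 N·m counterclockwise.
Sack of grain: 37.7 × 9.8 = 369.5 N down at 5.54 m → arm 1.19 m, τ = 369.5 × 1.19 = 439.7 N·m clockwise.
Net moment of known loads = 243 N·m counterclockwise.
An unknown mass m at 5.75 m has arm 1.4 m; its moment is m·g·1.4 clockwise.
Στ = 0 ⇒ m × 9.8 × 1.4 = 243 ⇒ m = 243 / (9.8 × 1.4) = 17.7 kg.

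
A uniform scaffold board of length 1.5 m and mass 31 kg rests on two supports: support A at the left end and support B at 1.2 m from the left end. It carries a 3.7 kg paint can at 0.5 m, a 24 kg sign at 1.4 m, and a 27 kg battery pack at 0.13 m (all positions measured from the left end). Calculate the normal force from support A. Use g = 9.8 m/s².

Take moments about support B.
Beam weight: 31 × 9.8 = 303.8 N down at 0.75 m → arm 0.45 m, τ = 303.8 × 0.45 = 136.7 N·m counterclockwise.
Paint can: 3.7 × 9.8 = 36.26 N down at 0.5 m → arm 0.7 m, τ = 36.26 × 0.7 = 25.38 N·m counterclockwise.
Sign: 24 × 9.8 = 235.2 N down at 1.4 m → arm 0.2 m, τ = 235.2 × 0.2 = 47.04 N·m clockwise.
Battery pack: 27 × 9.8 = 264.6 N down at 0.13 m → arm 1.07 m, τ = 264.6 × 1.07 = 283.1 N·m counterclockwise.
Net load moment about support B = 398.1 N·m counterclockwise.
Reaction R at support A is upward at 0 m, arm 1.2 m → moment R × 1.2 clockwise.
For rotational equilibrium, R × 1.2 = 398.1, so R = 332 N.

R_A ≈ 332 N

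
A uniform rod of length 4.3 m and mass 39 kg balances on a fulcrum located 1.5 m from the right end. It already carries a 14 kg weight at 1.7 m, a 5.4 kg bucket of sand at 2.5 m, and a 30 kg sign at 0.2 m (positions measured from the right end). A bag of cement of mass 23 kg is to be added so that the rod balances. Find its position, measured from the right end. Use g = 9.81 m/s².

Sum moments about the fulcrum (at 1.5 m from the right end) (the support reaction has zero arm there).
Beam weight: 39 × 9.81 = 382.6 N down at 2.15 m → arm 0.65 m, τ = 382.6 × 0.65 = 248.7 N·m counterclockwise.
Weight: 14 × 9.81 = 137.3 N down at 1.7 m → arm 0.2 m, τ = 137.3 × 0.2 = 27.46 N·m counterclockwise.
Bucket of sand: 5.4 × 9.81 = 52.97 N down at 2.5 m → arm 1 m, τ = 52.97 × 1 = 52.97 N·m counterclockwise.
Sign: 30 × 9.81 = 294.3 N down at 0.2 m → arm 1.3 m, τ = 294.3 × 1.3 = 382.6 N·m clockwise.
Net moment of existing loads = 53.47 N·m clockwise.
The bag of cement weighs 23 × 9.81 = 225.6 N and must supply an equal counterclockwise moment, so its lever arm about the fulcrum is 53.47 / 225.6 = 0.237 m.
That puts it at 1.5 + 0.237 = 1.74 m from the right end.

x ≈ 1.74 m from the right end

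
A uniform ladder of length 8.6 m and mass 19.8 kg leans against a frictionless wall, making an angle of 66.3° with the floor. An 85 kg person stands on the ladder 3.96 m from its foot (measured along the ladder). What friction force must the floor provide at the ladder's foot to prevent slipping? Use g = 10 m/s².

f ≈ 215 N

Take moments about the foot of the ladder.
Ladder weight 19.8×10 = 198 N acts at 4.3 m along the ladder; its horizontal arm is 4.3·cos66.3° = 1.728 m → τ = 342.1 N·m clockwise.
Person: 85×10 = 850 N at 3.96 m → arm 1.592 m → τ = 1353 N·m clockwise.
Wall normal N acts horizontally at the top; its moment arm is the height L sinθ = 8.6·sin66.3° = 7.875 m, counterclockwise.
Στ = 0 ⇒ N × 7.875 = 1695 ⇒ N = 215 N.
ΣFx = 0: friction at the foot balances the wall's push, so f = N_wall = 215 N.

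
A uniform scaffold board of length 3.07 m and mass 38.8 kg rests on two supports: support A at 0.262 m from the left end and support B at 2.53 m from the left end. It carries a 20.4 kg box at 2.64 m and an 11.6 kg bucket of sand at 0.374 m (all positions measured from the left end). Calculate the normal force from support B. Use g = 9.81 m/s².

Take moments about support A.
Beam weight: 38.8 × 9.81 = 380.6 N down at 1.535 m → arm 1.273 m, τ = 380.6 × 1.273 = 484.5 N·m clockwise.
Box: 20.4 × 9.81 = 200.1 N down at 2.64 m → arm 2.378 m, τ = 200.1 × 2.378 = 475.8 N·m clockwise.
Bucket of sand: 11.6 × 9.81 = 113.8 N down at 0.374 m → arm 0.112 m, τ = 113.8 × 0.112 = 12.75 N·m clockwise.
Net load moment about support A = 973 N·m clockwise.
Reaction R at support B is upward at 2.53 m, arm 2.268 m → moment R × 2.268 counterclockwise.
Balancing moments: R × 2.268 = 973, giving R = 429 N.

R_B ≈ 429 N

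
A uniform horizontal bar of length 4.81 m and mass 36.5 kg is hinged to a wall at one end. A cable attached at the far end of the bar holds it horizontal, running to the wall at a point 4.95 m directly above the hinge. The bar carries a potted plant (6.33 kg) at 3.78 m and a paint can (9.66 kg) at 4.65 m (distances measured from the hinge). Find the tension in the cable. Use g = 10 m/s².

Taking torques about the hinge:
Beam weight: 36.5 × 10 = 365 N down at 2.405 m → arm 2.405 m, τ = 365 × 2.405 = 877.8 N·m clockwise.
Potted plant: 6.33 × 10 = 63.3 N down at 3.78 m → arm 3.78 m, τ = 63.3 × 3.78 = 239.3 N·m clockwise.
Paint can: 9.66 × 10 = 96.6 N down at 4.65 m → arm 4.65 m, τ = 96.6 × 4.65 = 449.2 N·m clockwise.
Total clockwise load moment = 1566 N·m.
The cable tension T acts at 4.81 m; only its component perpendicular to the bar, T sinθ, produces torque. sinθ = h/√(h²+d²) = 4.95/√(4.95²+4.81²) = 0.7172.
Στ = 0 ⇒ T × 4.81 × 0.7172 = 1566 ⇒ T = 1566 / 3.45 = 454 N.

T ≈ 454 N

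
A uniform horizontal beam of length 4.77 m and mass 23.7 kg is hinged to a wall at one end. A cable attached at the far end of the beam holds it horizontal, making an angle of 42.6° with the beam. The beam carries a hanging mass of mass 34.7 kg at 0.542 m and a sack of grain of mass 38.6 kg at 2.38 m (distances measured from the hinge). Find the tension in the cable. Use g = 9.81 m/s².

Taking torques about the hinge:
Beam weight: 23.7 × 9.81 = 232.5 N down at 2.385 m → arm 2.385 m, τ = 232.5 × 2.385 = 554.5 N·m clockwise.
Hanging mass: 34.7 × 9.81 = 340.4 N down at 0.542 m → arm 0.542 m, τ = 340.4 × 0.542 = 184.5 N·m clockwise.
Sack of grain: 38.6 × 9.81 = 378.7 N down at 2.38 m → arm 2.38 m, τ = 378.7 × 2.38 = 901.3 N·m clockwise.
Total clockwise load moment = 1640 N·m.
The cable tension T acts at 4.77 m; only its component perpendicular to the beam, T sinθ, produces torque. sin 42.6° = 0.6769.
For rotational equilibrium, T × 4.77 × 0.6769 = 1640, so T = 1640 / 3.229 = 508 N.

T ≈ 508 N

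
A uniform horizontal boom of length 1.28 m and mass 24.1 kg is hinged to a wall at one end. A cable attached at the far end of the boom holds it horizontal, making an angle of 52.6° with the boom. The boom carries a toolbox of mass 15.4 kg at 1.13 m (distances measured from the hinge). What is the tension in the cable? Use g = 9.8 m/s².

T ≈ 316 N

Take moments about the hinge.
Beam weight: 24.1 × 9.8 = 236.2 N down at 0.64 m → arm 0.64 m, τ = 236.2 × 0.64 = 151.2 N·m clockwise.
Toolbox: 15.4 × 9.8 = 150.9 N down at 1.13 m → arm 1.13 m, τ = 150.9 × 1.13 = 170.5 N·m clockwise.
Total clockwise load moment = 321.7 N·m.
The cable tension T acts at 1.28 m; only its component perpendicular to the boom, T sinθ, produces torque. sin 52.6° = 0.7944.
Setting net torque to zero: T × 1.28 × 0.7944 = 321.7 → T = 321.7 / 1.017 = 316 N.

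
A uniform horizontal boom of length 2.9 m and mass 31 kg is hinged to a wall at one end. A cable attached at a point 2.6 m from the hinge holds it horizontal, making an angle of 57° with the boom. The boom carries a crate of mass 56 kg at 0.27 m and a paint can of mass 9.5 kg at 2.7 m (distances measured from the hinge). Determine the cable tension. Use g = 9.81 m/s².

Choose the hinge as the axis so the unknown hinge reaction has zero arm there.
Beam weight: 31 × 9.81 = 304.1 N down at 1.45 m → arm 1.45 m, τ = 304.1 × 1.45 = 440.9 N·m clockwise.
Crate: 56 × 9.81 = 549.4 N down at 0.27 m → arm 0.27 m, τ = 549.4 × 0.27 = 148.3 N·m clockwise.
Paint can: 9.5 × 9.81 = 93.2 N down at 2.7 m → arm 2.7 m, τ = 93.2 × 2.7 = 251.6 N·m clockwise.
Total clockwise load moment = 840.8 N·m.
The cable tension T acts at 2.6 m; only its component perpendicular to the boom, T sinθ, produces torque. sin 57° = 0.8387.
Balancing moments: T × 2.6 × 0.8387 = 840.8, giving T = 840.8 / 2.181 = 386 N.

T ≈ 386 N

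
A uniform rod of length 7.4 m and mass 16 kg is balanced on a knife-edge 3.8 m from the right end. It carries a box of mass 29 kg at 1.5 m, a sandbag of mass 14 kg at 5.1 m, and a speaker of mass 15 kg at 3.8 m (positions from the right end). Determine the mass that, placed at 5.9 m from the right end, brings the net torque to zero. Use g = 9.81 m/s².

m ≈ 23.9 kg

About the knife-edge (at 3.8 m from the right end):
Beam weight: 16 × 9.81 = 157 N down at 3.7 m → arm 0.1 m, τ = 157 × 0.1 = 15.7 N·m clockwise.
Box: 29 × 9.81 = 284.5 N down at 1.5 m → arm 2.3 m, τ = 284.5 × 2.3 = 654.3 N·m clockwise.
Sandbag: 14 × 9.81 = 137.3 N down at 5.1 m → arm 1.3 m, τ = 137.3 × 1.3 = 178.5 N·m counterclockwise.
Speaker: acts at the knife-edge, moment arm 0 → no torque.
Net moment of known loads = 491.5 N·m clockwise.
An unknown mass m at 5.9 m has arm 2.1 m; its moment is m·g·2.1 counterclockwise.
For rotational equilibrium, m × 9.81 × 2.1 = 491.5, so m = 491.5 / (9.81 × 2.1) = 23.9 kg.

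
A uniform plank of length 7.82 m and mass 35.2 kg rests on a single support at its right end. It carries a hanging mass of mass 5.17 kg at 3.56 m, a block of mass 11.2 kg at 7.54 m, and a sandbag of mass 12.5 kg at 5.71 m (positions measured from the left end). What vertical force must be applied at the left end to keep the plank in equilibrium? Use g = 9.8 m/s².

Taking torques about the right end:
Beam weight: 35.2 × 9.8 = 345 N down at 3.91 m → arm 3.91 m, τ = 345 × 3.91 = 1349 N·m counterclockwise.
Hanging mass: 5.17 × 9.8 = 50.67 N down at 3.56 m → arm 4.26 m, τ = 50.67 × 4.26 = 215.9 N·m counterclockwise.
Block: 11.2 × 9.8 = 109.8 N down at 7.54 m → arm 0.28 m, τ = 109.8 × 0.28 = 30.74 N·m counterclockwise.
Sandbag: 12.5 × 9.8 = 122.5 N down at 5.71 m → arm 2.11 m, τ = 122.5 × 2.11 = 258.5 N·m counterclockwise.
Net moment of the loads = 1854 N·m counterclockwise.
The upward force F acts at the left end, arm 7.82 m, giving F × 7.82 clockwise.
Balancing moments: F × 7.82 = 1854, giving F = 1854 / 7.82 = 237 N.

F ≈ 237 N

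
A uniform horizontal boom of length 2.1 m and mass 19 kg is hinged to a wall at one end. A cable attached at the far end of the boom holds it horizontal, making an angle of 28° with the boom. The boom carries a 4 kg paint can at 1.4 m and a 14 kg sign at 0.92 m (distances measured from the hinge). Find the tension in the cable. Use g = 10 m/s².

T ≈ 390 N

Choose the hinge as the axis so the unknown hinge reaction has zero arm there.
Beam weight: 19 × 10 = 190 N down at 1.05 m → arm 1.05 m, τ = 190 × 1.05 = 199.5 N·m clockwise.
Paint can: 4 × 10 = 40 N down at 1.4 m → arm 1.4 m, τ = 40 × 1.4 = 56 N·m clockwise.
Sign: 14 × 10 = 140 N down at 0.92 m → arm 0.92 m, τ = 140 × 0.92 = 128.8 N·m clockwise.
Total clockwise load moment = 384.3 N·m.
The cable tension T acts at 2.1 m; only its component perpendicular to the boom, T sinθ, produces torque. sin 28° = 0.4695.
Setting net torque to zero: T × 2.1 × 0.4695 = 384.3 → T = 384.3 / 0.9859 = 390 N.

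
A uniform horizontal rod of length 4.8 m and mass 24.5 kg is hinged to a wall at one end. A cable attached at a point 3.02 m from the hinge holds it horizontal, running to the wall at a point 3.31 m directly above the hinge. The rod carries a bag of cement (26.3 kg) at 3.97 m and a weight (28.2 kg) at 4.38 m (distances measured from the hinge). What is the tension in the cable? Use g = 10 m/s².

Sum moments about the hinge (the unknown hinge reaction has zero arm there).
Beam weight: 24.5 × 10 = 245 N down at 2.4 m → arm 2.4 m, τ = 245 × 2.4 = 588 N·m clockwise.
Bag of cement: 26.3 × 10 = 263 N down at 3.97 m → arm 3.97 m, τ = 263 × 3.97 = 1044 N·m clockwise.
Weight: 28.2 × 10 = 282 N down at 4.38 m → arm 4.38 m, τ = 282 × 4.38 = 1235 N·m clockwise.
Total clockwise load moment = 2867 N·m.
The cable tension T acts at 3.02 m; only its component perpendicular to the rod, T sinθ, produces torque. sinθ = h/√(h²+d²) = 3.31/√(3.31²+3.02²) = 0.7387.
Στ = 0 ⇒ T × 3.02 × 0.7387 = 2867 ⇒ T = 2867 / 2.231 = 1290 N.

T ≈ 1290 N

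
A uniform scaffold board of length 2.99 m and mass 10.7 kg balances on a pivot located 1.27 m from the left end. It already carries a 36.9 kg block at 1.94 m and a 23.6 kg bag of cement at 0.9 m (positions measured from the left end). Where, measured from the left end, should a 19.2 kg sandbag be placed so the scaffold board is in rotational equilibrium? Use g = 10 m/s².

x ≈ 0.312 m from the left end

Choose the pivot (at 1.27 m from the left end) as the axis so the support reaction has zero arm there.
Beam weight: 10.7 × 10 = 107 N down at 1.495 m → arm 0.225 m, τ = 107 × 0.225 = 24.07 N·m clockwise.
Block: 36.9 × 10 = 369 N down at 1.94 m → arm 0.67 m, τ = 369 × 0.67 = 247.2 N·m clockwise.
Bag of cement: 23.6 × 10 = 236 N down at 0.9 m → arm 0.37 m, τ = 236 × 0.37 = 87.32 N·m counterclockwise.
Net moment of existing loads = 183.9 N·m clockwise.
The sandbag weighs 19.2 × 10 = 192 N and must supply an equal counterclockwise moment, so its lever arm about the pivot is 183.9 / 192 = 0.958 m.
That puts it at 1.27 − 0.958 = 0.312 m from the left end.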